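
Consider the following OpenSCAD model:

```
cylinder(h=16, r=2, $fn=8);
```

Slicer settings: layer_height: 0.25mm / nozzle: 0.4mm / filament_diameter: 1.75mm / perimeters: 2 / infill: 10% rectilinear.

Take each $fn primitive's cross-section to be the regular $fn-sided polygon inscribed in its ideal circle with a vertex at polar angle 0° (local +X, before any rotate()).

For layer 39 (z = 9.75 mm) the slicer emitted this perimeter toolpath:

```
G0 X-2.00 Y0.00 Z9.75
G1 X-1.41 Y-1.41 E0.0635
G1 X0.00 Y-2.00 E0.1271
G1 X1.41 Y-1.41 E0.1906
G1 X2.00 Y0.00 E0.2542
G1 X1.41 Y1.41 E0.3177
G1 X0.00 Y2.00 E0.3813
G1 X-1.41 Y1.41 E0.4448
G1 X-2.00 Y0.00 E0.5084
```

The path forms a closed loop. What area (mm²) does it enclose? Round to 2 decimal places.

11.28 mm²

Apply the shoelace formula to the sequence of (X, Y) vertices; enclosed area = 11.28 mm².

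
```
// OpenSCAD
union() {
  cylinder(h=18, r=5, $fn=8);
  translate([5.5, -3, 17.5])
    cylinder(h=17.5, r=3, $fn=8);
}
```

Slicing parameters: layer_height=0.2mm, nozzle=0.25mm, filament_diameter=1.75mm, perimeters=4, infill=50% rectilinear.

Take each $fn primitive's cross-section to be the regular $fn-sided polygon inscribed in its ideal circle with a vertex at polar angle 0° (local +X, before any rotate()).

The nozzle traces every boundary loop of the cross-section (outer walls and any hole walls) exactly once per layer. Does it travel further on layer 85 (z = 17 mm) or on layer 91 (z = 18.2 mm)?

layer 85 (z = 17 mm)

Layer 85 (z = 17): the cylinder: section is a regular 8-gon, circumradius r=5 (perimeter = 2·8·5.000·sin(180°/8) = 30.61 mm); the cylinder at (5.5, -3) does not reach this height (z outside [17.5, 35]); Taking the union: only the r=5 cylinder is present, so the union is just that shape — boundary = 30.61 mm. So its perimeter = 30.61 mm. Layer 91 (z = 18.2): the cylinder does not reach this height (z outside [0, 18]); the r=3 cylinder at (5.5, -3) gives a regular 8-gon of circumradius 3 (constant along its height) (perimeter = 2·8·3.000·sin(180°/8) = 18.37 mm); Taking the union: only the r=3 cylinder at (5.5, -3) is present, so the union is just that shape — boundary = 18.37 mm. So its perimeter = 18.37 mm. Layer 85 is larger (30.61 vs 18.37 mm).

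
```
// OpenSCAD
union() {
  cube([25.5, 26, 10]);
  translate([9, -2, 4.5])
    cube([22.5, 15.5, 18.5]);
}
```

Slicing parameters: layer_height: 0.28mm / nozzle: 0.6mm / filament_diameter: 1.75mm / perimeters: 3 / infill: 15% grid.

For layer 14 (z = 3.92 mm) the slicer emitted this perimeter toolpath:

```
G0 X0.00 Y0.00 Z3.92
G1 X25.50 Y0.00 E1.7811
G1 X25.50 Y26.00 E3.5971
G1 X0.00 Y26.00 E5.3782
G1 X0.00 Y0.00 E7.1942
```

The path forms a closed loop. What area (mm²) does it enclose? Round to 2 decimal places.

663.00 mm²

Apply the shoelace formula to the sequence of (X, Y) vertices; enclosed area = 663.00 mm².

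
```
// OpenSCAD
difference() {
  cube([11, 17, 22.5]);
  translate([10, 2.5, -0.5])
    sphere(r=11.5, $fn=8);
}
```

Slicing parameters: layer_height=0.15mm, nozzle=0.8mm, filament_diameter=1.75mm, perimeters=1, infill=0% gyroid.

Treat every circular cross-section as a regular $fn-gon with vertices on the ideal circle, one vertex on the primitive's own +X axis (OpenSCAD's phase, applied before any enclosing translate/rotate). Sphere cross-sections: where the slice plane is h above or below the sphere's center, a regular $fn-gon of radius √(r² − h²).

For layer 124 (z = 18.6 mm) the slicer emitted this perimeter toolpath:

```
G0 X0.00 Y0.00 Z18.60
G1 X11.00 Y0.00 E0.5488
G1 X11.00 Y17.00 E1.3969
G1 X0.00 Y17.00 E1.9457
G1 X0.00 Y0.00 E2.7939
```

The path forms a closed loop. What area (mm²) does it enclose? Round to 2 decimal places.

187.00 mm²

Apply the shoelace formula to the sequence of (X, Y) vertices; enclosed area = 187.00 mm².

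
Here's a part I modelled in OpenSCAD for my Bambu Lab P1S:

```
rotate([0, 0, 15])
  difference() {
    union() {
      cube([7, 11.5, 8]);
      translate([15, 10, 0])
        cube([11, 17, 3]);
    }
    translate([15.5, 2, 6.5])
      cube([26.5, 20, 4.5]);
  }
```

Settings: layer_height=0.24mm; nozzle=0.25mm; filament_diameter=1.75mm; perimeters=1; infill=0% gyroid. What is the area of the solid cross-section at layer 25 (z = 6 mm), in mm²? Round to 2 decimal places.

At z = 6 mm: the 7×11.5 cube contributes its full rectangle (area 80.50 mm²); the cube at (15, 10) does not reach this height (z outside [0, 3]); Taking the union: only the 7×11.5 cube is present, so the union is just that shape — area = 80.50 mm²; the cube at (15.5, 2) is absent (z outside [6.5, 11]); After the difference (first − rest): none of the subtracted shapes is present at this height, so the result so far is unchanged — area = 80.50 mm²; (whole slice rotated 15° about Z — lengths, areas and connectivity unchanged). Overall, the cross-section is a single solid region. Net area = 80.50 mm².

80.50 mm²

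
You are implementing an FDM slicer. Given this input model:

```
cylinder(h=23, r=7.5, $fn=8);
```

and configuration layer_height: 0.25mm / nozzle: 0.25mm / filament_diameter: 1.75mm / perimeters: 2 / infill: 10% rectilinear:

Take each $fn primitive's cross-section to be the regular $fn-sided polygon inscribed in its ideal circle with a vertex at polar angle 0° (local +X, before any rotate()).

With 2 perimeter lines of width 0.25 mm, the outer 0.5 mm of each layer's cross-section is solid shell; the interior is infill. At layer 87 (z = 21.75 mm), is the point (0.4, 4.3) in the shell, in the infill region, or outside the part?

infill

At z = 21.75 mm: the r=7.5 cylinder gives a regular 8-gon of circumradius 7.5 (constant along its height). Overall, the cross-section is a single solid region. The nearest boundary edge runs (5.30, 5.30)→(0.00, 7.50); distance from the point to it = 2.80 mm. The point is inside the cross-section and 2.80 mm from the nearest boundary — more than the 0.5 mm shell width (2 × 0.25), so it's in the infill interior.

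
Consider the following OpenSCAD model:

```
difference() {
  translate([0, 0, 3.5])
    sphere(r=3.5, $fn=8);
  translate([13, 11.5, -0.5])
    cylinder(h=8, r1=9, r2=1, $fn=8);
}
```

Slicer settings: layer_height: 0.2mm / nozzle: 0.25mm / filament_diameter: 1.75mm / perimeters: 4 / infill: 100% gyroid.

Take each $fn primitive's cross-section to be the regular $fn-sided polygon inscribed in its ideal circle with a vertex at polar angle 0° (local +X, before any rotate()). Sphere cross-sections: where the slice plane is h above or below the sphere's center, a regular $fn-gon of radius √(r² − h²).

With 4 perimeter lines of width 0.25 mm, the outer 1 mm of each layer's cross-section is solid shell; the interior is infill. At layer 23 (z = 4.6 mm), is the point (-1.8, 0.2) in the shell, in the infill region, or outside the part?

At z = 4.6 mm: the sphere: section is a regular 8-gon, circumradius = √(r²−h²) = √(3.5²−1.1²) = 3.323; the cone at (13, 11.5) (r1=9→r2=1) has section circumradius 3.900 here — a regular 8-gon; After the difference (first − rest): starting from the r=3.5 sphere, the cone at (13, 11.5) misses the remaining region (no effect) — 1 connected region. Overall, the cross-section is a single solid region. The nearest boundary edge runs (-3.32, 0.00)→(-2.35, 2.35); distance from the point to it = 1.33 mm. The point is inside the cross-section and 1.33 mm from the nearest boundary — more than the 1 mm shell width (4 × 0.25), so it's in the infill interior.

infill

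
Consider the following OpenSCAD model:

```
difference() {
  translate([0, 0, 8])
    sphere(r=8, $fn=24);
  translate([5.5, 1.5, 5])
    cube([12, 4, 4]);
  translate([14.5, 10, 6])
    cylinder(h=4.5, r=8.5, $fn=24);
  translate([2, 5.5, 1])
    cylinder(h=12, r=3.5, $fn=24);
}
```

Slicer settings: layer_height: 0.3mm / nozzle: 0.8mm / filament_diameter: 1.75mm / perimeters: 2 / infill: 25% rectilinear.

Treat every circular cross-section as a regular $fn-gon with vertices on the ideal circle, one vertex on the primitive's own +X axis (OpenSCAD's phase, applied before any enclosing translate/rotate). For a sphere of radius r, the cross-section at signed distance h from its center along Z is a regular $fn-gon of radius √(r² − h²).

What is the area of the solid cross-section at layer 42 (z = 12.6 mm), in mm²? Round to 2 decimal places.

111.73 mm²

At z = 12.6 mm: the r=8 sphere contributes a regular 24-gon of circumradius √(8²−4.6²) = 6.545 (area = (24/2)·6.545²·sin(360°/24) = 133.05 mm²); the cube at (5.5, 1.5) is not intersected at this z (z outside [5, 9]); the cylinder at (14.5, 10) is absent (z outside [6, 10.5]); the r=3.5 cylinder at (2, 5.5) contributes a regular 24-gon of circumradius 3.5 (area = (24/2)·3.500²·sin(360°/24) = 38.05 mm²); After the difference (first − rest): starting from the r=8 sphere (133.05 mm²), the r=3.5 cylinder at (2, 5.5) partially overlaps it — only the 21.32 mm² overlap (of its 38.05 mm²) is removed, clipping the outline — area = 111.73 mm². Overall, the cross-section is a single solid region. Net area = 111.73 mm².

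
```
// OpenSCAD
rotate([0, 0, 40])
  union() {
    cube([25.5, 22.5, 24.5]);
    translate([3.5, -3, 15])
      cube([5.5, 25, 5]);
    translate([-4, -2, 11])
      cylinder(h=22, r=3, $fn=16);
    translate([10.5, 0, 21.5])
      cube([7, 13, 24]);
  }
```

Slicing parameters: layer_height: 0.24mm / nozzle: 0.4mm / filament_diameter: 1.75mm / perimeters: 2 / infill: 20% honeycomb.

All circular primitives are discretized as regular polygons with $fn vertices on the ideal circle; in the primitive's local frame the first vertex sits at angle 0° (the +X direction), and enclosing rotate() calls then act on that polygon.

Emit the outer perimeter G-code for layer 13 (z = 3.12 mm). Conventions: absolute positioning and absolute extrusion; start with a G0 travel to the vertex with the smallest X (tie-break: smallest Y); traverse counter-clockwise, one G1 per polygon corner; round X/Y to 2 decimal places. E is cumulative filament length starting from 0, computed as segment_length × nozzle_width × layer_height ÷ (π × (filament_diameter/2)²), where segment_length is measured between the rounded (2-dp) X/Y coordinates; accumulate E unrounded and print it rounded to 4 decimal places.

G0 X-14.46 Y17.24 Z3.12
G1 X0.00 Y0.00 E0.8981
G1 X19.53 Y16.39 E1.9157
G1 X5.07 Y33.63 E2.8138
G1 X-14.46 Y17.24 E3.8314

At z = 3.12 mm: the cube (footprint 25.5×22.5) is included at this height; the cube at (3.5, -3) is not intersected at this z (z outside [15, 20]); the cylinder at (-4, -2) is absent (z outside [11, 33]); the cube at (10.5, 0) does not reach this height (z outside [21.5, 45.5]); Combining (union): only the 25.5×22.5 cube is present, so the union is just that shape — 1 connected region; (rotated 40° about Z; rotation is an isometry so areas/perimeters/island counts are preserved). The outline is a single polygon with 4 vertices. Extrusion per mm of travel: 0.4 × 0.24 / (π × 0.875²) = 0.039912. Accumulating E over each segment gives final E = 3.8314.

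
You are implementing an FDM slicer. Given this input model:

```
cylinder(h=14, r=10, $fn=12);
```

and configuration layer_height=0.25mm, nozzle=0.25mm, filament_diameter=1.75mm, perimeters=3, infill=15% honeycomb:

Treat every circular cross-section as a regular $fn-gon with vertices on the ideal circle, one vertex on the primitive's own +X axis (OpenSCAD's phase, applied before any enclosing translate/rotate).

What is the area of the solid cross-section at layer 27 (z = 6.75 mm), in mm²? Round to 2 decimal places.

At z = 6.75 mm: the cylinder: section is a regular 12-gon, circumradius r=10 (area = (12/2)·10.000²·sin(360°/12) = 300.00 mm²). Overall, the cross-section is a single solid region. Net area = 300.00 mm².

300.00 mm²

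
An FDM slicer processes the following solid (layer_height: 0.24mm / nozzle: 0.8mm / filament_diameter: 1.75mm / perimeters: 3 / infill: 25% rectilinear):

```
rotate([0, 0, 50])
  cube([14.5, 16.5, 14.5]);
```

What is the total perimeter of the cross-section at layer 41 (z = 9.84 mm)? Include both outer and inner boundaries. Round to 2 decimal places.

At z = 9.84 mm: the cube (footprint 14.5×16.5) is included at this height (perimeter 62.00 mm); (whole slice rotated 50° about Z — lengths, areas and connectivity unchanged). Overall, the cross-section is a single solid region. Total boundary length (outer) = 62.00 mm.

62.00 mm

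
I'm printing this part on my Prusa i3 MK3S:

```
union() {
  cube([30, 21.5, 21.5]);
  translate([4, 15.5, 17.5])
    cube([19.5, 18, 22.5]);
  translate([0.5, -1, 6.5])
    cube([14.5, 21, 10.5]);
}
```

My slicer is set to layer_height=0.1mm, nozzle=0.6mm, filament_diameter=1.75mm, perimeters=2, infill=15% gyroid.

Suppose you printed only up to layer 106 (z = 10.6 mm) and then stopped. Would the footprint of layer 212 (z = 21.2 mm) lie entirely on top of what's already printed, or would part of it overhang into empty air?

part overhangs

Compare the two slices. At z = 10.6: the cube is present — its section is the full 30×21.5 rectangle (area 645.00 mm²); the cube at (4, 15.5) is absent (z outside [17.5, 40]); the cube at (0.5, -1) is present — its section is the full 14.5×21 rectangle (area 304.50 mm²); Combining (union): the regions partially overlap — summed areas 949.50 mm² minus the doubly-counted overlap 290.00 mm² gives 659.50 mm² — area = 659.50 mm². At z = 21.2: the cube is present — its section is the full 30×21.5 rectangle (area 645.00 mm²); the cube at (4, 15.5) is present — its section is the full 19.5×18 rectangle (area 351.00 mm²); the cube at (0.5, -1) is not intersected at this z (z outside [6.5, 17]); Combining (union): the regions partially overlap — summed areas 996.00 mm² minus the doubly-counted overlap 117.00 mm² gives 879.00 mm² — area = 879.00 mm². Checking containment: at z = 21.2 the cross-section extends beyond the z = 10.6 cross-section by about 234.00 mm².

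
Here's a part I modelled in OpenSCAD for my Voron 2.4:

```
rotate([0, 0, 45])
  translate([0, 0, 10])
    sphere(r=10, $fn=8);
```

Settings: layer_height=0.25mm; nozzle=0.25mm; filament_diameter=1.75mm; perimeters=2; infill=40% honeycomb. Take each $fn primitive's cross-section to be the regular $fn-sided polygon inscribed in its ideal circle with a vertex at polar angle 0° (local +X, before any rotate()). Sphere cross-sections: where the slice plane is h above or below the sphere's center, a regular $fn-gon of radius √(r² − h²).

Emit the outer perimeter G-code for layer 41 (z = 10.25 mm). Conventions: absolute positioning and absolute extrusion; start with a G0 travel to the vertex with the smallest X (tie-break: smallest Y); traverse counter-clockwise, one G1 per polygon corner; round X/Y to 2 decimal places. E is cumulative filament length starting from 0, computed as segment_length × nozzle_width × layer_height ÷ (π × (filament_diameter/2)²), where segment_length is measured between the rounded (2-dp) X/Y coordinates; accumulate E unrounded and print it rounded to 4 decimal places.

At z = 10.25 mm: the r=10 sphere slices to a regular 8-gon of circumradius 9.997 (√(r²−h²) with h=0.25 from center); (whole slice rotated 45° about Z — lengths, areas and connectivity unchanged). The outline is a single polygon with 8 vertices. Extrusion per mm of travel: 0.25 × 0.25 / (π × 0.875²) = 0.025984. Accumulating E over each segment gives final E = 1.5909.

G0 X-10.00 Y0.00 Z10.25
G1 X-7.07 Y-7.07 E0.1989
G1 X0.00 Y-10.00 E0.3977
G1 X7.07 Y-7.07 E0.5966
G1 X10.00 Y0.00 E0.7954
G1 X7.07 Y7.07 E0.9943
G1 X0.00 Y10.00 E1.1932
G1 X-7.07 Y7.07 E1.3920
G1 X-10.00 Y0.00 E1.5909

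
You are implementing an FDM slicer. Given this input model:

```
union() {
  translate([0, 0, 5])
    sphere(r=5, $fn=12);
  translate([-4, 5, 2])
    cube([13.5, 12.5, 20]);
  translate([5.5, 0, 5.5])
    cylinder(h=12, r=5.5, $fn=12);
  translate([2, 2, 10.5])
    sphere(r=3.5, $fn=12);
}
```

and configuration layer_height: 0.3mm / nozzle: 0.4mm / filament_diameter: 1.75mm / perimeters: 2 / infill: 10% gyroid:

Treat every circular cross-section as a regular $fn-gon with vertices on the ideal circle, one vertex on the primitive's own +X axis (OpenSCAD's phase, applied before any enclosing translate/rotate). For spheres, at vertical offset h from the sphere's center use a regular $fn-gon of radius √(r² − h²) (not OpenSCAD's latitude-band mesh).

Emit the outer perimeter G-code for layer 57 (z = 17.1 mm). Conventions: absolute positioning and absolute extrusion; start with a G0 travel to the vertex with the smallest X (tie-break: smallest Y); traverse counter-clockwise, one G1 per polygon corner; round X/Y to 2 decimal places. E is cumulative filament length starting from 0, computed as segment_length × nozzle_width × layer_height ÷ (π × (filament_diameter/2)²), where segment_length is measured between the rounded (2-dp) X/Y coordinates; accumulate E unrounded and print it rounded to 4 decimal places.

G0 X-4.00 Y5.00 Z17.10
G1 X3.63 Y5.00 E0.3807
G1 X2.75 Y4.76 E0.4262
G1 X0.74 Y2.75 E0.5680
G1 X0.00 Y0.00 E0.7101
G1 X0.74 Y-2.75 E0.8521
G1 X2.75 Y-4.76 E0.9940
G1 X5.50 Y-5.50 E1.1360
G1 X8.25 Y-4.76 E1.2781
G1 X10.26 Y-2.75 E1.4199
G1 X11.00 Y0.00 E1.5620
G1 X10.26 Y2.75 E1.7041
G1 X8.25 Y4.76 E1.8459
G1 X7.37 Y5.00 E1.8914
G1 X9.50 Y5.00 E1.9977
G1 X9.50 Y17.50 E2.6213
G1 X-4.00 Y17.50 E3.2948
G1 X-4.00 Y5.00 E3.9185

At z = 17.1 mm: the sphere is not intersected at this z (|z−center|=12.100 > r=5); the 13.5×12.5 cube at (-4, 5) contributes its full rectangle; the r=5.5 cylinder at (5.5, 0) gives a regular 12-gon of circumradius 5.5 (constant along its height); the sphere at (2, 2) is not intersected at this z (|z−center|=6.600 > r=3.5); Combining (union): the regions partially overlap (shared area 0.93 mm²), so overlapping operands fuse into one piece — 1 connected region. The outline is a single polygon with 17 vertices. Extrusion per mm of travel: 0.4 × 0.3 / (π × 0.875²) = 0.049890. Accumulating E over each segment gives final E = 3.9185.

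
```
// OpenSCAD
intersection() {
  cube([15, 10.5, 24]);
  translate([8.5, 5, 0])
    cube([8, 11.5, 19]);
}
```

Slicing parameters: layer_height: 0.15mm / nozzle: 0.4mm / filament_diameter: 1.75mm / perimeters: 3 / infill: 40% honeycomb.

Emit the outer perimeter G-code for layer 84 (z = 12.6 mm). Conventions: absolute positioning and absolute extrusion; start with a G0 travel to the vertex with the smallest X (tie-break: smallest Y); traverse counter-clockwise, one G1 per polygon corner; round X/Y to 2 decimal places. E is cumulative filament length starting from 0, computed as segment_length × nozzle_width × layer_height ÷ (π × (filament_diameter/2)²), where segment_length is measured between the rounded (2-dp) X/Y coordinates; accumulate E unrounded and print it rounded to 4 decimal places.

At z = 12.6 mm: the cube (footprint 15×10.5) is included at this height; the cube at (8.5, 5) (footprint 8×11.5) is included at this height; Keeping only the common overlap: the 8×11.5 cube at (8.5, 5) partially overlaps the 15×10.5 cube; clipping to the common part keeps 35.75 mm² — 1 connected region. The outline is a single polygon with 4 vertices. Extrusion per mm of travel: 0.4 × 0.15 / (π × 0.875²) = 0.024945. Accumulating E over each segment gives final E = 0.5987.

G0 X8.50 Y5.00 Z12.60
G1 X15.00 Y5.00 E0.1621
G1 X15.00 Y10.50 E0.2993
G1 X8.50 Y10.50 E0.4615
G1 X8.50 Y5.00 E0.5987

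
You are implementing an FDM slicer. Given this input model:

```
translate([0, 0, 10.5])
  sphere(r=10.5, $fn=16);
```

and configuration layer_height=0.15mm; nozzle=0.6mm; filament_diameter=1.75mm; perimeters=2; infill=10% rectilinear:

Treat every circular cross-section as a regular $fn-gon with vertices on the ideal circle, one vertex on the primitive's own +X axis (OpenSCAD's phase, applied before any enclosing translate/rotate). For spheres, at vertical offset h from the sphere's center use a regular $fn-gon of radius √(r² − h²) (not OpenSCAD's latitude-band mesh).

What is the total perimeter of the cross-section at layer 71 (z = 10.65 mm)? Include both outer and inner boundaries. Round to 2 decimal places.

At z = 10.65 mm: the r=10.5 sphere contributes a regular 16-gon of circumradius √(10.5²−0.15²) = 10.499 (perimeter = 2·16·10.499·sin(180°/16) = 65.54 mm). Overall, the cross-section is a single solid region. Total boundary length (outer) = 65.54 mm.

65.54 mm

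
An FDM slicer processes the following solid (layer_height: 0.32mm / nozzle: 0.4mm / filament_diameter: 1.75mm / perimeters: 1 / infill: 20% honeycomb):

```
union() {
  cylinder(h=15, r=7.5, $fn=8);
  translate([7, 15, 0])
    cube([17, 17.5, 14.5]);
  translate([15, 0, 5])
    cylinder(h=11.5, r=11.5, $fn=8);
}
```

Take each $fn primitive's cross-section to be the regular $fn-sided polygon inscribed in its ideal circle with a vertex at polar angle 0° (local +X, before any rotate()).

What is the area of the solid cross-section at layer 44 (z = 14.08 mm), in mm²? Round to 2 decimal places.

811.34 mm²

At z = 14.08 mm: the r=7.5 cylinder gives a regular 8-gon of circumradius 7.5 (constant along its height) (area = (8/2)·7.500²·sin(360°/8) = 159.10 mm²); the cube at (7, 15) is present — its section is the full 17×17.5 rectangle (area 297.50 mm²); the cylinder at (15, 0): section is a regular 8-gon, circumradius r=11.5 (area = (8/2)·11.500²·sin(360°/8) = 374.06 mm²); Merging all regions: the regions partially overlap — summed areas 830.66 mm² minus the doubly-counted overlap 19.31 mm² gives 811.34 mm² — area = 811.34 mm². Overall, the cross-section has 2 separate islands. Net area = 811.34 mm².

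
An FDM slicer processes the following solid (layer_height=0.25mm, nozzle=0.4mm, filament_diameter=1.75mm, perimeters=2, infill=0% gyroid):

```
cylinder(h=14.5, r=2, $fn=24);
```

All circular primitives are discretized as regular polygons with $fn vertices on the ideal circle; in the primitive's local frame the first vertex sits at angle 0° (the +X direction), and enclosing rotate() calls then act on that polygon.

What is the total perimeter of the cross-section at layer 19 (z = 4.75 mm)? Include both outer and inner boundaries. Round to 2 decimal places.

12.53 mm

At z = 4.75 mm: the cylinder: section is a regular 24-gon, circumradius r=2 (perimeter = 2·24·2.000·sin(180°/24) = 12.53 mm). Overall, the cross-section is a single solid region. Total boundary length (outer) = 12.53 mm.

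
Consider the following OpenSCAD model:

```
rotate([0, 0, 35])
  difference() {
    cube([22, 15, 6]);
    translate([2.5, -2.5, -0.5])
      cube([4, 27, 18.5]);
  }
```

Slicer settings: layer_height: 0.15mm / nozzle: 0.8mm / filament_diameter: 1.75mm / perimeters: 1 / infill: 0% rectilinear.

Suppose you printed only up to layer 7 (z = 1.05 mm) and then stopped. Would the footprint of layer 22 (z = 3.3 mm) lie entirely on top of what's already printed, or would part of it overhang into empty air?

Compare the two slices. At z = 1.05: the 22×15 cube contributes its full rectangle (area 330.00 mm²); the cube at (2.5, -2.5) (footprint 4×27) is included at this height (area 108.00 mm²); After the difference (first − rest): starting from the 22×15 cube (330.00 mm²), the 4×27 cube at (2.5, -2.5) partially overlaps it — only the 60.00 mm² overlap (of its 108.00 mm²) is removed, clipping the outline — area = 270.00 mm²; (rotated 35° about Z; rotation is an isometry so areas/perimeters/island counts are preserved). At z = 3.3: the 22×15 cube contributes its full rectangle (area 330.00 mm²); the cube at (2.5, -2.5) (footprint 4×27) is included at this height (area 108.00 mm²); After the difference (first − rest): starting from the 22×15 cube (330.00 mm²), the 4×27 cube at (2.5, -2.5) partially overlaps it — only the 60.00 mm² overlap (of its 108.00 mm²) is removed, clipping the outline — area = 270.00 mm²; (whole slice rotated 35° about Z — lengths, areas and connectivity unchanged). Checking containment: the cross-section at z = 3.3 is a subset of the cross-section at z = 1.05.

entirely on top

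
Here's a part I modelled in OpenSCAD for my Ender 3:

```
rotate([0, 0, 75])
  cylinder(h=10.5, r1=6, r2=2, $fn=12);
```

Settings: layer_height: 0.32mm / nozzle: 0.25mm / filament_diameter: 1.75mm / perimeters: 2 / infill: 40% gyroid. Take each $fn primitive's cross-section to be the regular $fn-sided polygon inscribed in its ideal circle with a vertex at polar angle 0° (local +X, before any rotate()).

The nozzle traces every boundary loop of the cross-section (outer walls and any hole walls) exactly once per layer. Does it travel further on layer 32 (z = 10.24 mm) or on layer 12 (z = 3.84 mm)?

layer 12 (z = 3.84 mm)

Layer 32 (z = 10.24): the cone: at t=0.975 of its height the radius interpolates to r₁+(r₂−r₁)t = 2.099, giving a regular 12-gon of that circumradius (perimeter = 2·12·2.099·sin(180°/12) = 13.04 mm); (rotated 75° about Z; rotation is an isometry so areas/perimeters/island counts are preserved). So its perimeter = 13.04 mm. Layer 12 (z = 3.84): the cone (r1=6→r2=2) has section circumradius 4.537 here — a regular 12-gon (perimeter = 2·12·4.537·sin(180°/12) = 28.18 mm); (whole slice rotated 75° about Z — lengths, areas and connectivity unchanged). So its perimeter = 28.18 mm. Layer 12 is larger (28.18 vs 13.04 mm).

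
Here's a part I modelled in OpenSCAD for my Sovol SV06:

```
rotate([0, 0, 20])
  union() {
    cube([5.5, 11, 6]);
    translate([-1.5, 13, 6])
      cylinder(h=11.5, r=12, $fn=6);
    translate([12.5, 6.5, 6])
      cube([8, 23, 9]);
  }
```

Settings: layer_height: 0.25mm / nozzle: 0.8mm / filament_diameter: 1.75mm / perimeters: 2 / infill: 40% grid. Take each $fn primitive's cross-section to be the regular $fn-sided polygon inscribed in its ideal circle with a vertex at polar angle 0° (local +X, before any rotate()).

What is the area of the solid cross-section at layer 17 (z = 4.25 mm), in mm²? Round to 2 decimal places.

At z = 4.25 mm: the 5.5×11 cube contributes its full rectangle (area 60.50 mm²); the cylinder at (-1.5, 13) does not reach this height (z outside [6, 17.5]); the cube at (12.5, 6.5) is not intersected at this z (z outside [6, 15]); Taking the union: only the 5.5×11 cube is present, so the union is just that shape — area = 60.50 mm²; (whole slice rotated 20° about Z — lengths, areas and connectivity unchanged). Overall, the cross-section is a single solid region. Net area = 60.50 mm².

60.50 mm²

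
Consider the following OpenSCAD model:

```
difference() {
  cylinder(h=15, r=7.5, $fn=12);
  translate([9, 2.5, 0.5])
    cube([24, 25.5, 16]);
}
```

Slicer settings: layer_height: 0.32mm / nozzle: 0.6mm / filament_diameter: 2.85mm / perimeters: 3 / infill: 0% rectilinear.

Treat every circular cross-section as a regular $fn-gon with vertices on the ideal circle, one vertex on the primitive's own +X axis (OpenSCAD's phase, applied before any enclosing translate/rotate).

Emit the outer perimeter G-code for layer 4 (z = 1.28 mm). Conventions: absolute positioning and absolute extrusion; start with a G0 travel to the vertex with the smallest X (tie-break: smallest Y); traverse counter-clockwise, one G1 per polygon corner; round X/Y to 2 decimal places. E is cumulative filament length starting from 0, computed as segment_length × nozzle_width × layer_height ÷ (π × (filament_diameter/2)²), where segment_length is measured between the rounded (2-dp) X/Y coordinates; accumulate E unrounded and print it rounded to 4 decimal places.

At z = 1.28 mm: the r=7.5 cylinder gives a regular 12-gon of circumradius 7.5 (constant along its height); the cube at (9, 2.5) is present — its section is the full 24×25.5 rectangle; After the difference (first − rest): starting from the r=7.5 cylinder, the 24×25.5 cube at (9, 2.5) misses the remaining region (no effect) — 1 connected region. The outline is a single polygon with 12 vertices. Extrusion per mm of travel: 0.6 × 0.32 / (π × 1.425²) = 0.030097. Accumulating E over each segment gives final E = 1.4027.

G0 X-7.50 Y0.00 Z1.28
G1 X-6.50 Y-3.75 E0.1168
G1 X-3.75 Y-6.50 E0.2339
G1 X0.00 Y-7.50 E0.3507
G1 X3.75 Y-6.50 E0.4675
G1 X6.50 Y-3.75 E0.5845
G1 X7.50 Y0.00 E0.7013
G1 X6.50 Y3.75 E0.8181
G1 X3.75 Y6.50 E0.9352
G1 X0.00 Y7.50 E1.0520
G1 X-3.75 Y6.50 E1.1688
G1 X-6.50 Y3.75 E1.2858
G1 X-7.50 Y0.00 E1.4027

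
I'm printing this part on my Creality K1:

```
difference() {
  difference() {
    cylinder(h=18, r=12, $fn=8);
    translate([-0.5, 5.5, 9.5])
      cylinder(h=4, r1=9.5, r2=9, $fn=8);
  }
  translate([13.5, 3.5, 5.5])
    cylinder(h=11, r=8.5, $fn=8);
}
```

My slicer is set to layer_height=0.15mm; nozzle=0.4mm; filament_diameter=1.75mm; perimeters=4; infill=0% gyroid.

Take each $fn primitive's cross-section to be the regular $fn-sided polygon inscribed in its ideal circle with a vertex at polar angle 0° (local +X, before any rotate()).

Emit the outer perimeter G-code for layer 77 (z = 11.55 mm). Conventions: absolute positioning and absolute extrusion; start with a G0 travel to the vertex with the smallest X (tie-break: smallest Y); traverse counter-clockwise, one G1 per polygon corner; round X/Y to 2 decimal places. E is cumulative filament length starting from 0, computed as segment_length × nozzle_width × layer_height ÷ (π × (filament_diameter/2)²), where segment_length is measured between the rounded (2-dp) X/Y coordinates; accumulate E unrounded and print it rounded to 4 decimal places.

At z = 11.55 mm: the r=12 cylinder contributes a regular 8-gon of circumradius 12; the cone at (-0.5, 5.5): at t=0.513 of its height the radius interpolates to r₁+(r₂−r₁)t = 9.244, giving a regular 8-gon of that circumradius; Subtracting the remaining from the first: starting from the r=12 cylinder, the cone at (-0.5, 5.5) partially overlaps it — only the 201.86 mm² overlap (of its 241.68 mm²) is removed, clipping the outline — 1 connected region; the r=8.5 cylinder at (13.5, 3.5) gives a regular 8-gon of circumradius 8.5 (constant along its height); After the difference (first − rest): starting from the result so far, the r=8.5 cylinder at (13.5, 3.5) partially overlaps it — only the 34.52 mm² overlap (of its 204.35 mm²) is removed, clipping the outline — 1 connected region. The outline is a single polygon with 11 vertices. Extrusion per mm of travel: 0.4 × 0.15 / (π × 0.875²) = 0.024945. Accumulating E over each segment gives final E = 1.6668.

G0 X-12.00 Y0.00 Z11.55
G1 X-8.49 Y-8.49 E0.2292
G1 X0.00 Y-12.00 E0.4583
G1 X8.49 Y-8.49 E0.6875
G1 X10.45 Y-3.74 E0.8157
G1 X7.49 Y-2.51 E0.8956
G1 X6.46 Y-0.02 E0.9629
G1 X6.04 Y-1.04 E0.9904
G1 X-0.50 Y-3.74 E1.1669
G1 X-7.04 Y-1.04 E1.3434
G1 X-9.73 Y5.47 E1.5191
G1 X-12.00 Y0.00 E1.6668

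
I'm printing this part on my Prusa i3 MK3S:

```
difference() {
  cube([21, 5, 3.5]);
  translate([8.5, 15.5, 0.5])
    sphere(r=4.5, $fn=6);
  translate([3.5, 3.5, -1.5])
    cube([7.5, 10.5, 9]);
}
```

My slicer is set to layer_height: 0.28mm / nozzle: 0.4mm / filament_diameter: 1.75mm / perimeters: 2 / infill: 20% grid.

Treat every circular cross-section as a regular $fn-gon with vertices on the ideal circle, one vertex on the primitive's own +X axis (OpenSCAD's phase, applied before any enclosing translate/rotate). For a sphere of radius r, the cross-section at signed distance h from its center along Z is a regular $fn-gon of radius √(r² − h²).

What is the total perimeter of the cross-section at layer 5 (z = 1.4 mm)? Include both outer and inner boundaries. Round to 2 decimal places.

At z = 1.4 mm: the cube is present — its section is the full 21×5 rectangle (perimeter 52.00 mm); the sphere at (8.5, 15.5): section is a regular 6-gon, circumradius = √(r²−h²) = √(4.5²−0.9²) = 4.409 (perimeter = 2·6·4.409·sin(180°/6) = 26.45 mm); the cube at (3.5, 3.5) is present — its section is the full 7.5×10.5 rectangle (perimeter 36.00 mm); Subtracting the remaining from the first: starting from the 21×5 cube, the r=4.5 sphere at (8.5, 15.5) misses the remaining region (no effect); the 7.5×10.5 cube at (3.5, 3.5) partially overlaps it — only the 11.25 mm² overlap (of its 78.75 mm²) is removed, clipping the outline — boundary = 55.00 mm. Overall, the cross-section is a single solid region. Total boundary length (outer) = 55.00 mm.

55.00 mm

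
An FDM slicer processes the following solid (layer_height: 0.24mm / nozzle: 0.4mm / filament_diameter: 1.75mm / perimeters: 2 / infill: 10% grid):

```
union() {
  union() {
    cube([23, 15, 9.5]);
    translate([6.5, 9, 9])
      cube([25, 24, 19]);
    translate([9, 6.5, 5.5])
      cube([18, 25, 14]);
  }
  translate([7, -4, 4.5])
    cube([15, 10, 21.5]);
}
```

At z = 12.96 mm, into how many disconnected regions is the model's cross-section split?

2

At z = 12.96 mm: the cube does not reach this height (z outside [0, 9.5]); the 25×24 cube at (6.5, 9) contributes its full rectangle; the cube at (9, 6.5) is present — its section is the full 18×25 rectangle; Combining (union): the regions partially overlap (shared area 405.00 mm²), so overlapping operands fuse into one piece — 1 connected region; the 15×10 cube at (7, -4) contributes its full rectangle; Taking the union: the 2 present regions are separate (no shared area or edge), so areas and boundary lengths simply add and each stays a separate island — 2 connected regions. The result has 2 disconnected regions.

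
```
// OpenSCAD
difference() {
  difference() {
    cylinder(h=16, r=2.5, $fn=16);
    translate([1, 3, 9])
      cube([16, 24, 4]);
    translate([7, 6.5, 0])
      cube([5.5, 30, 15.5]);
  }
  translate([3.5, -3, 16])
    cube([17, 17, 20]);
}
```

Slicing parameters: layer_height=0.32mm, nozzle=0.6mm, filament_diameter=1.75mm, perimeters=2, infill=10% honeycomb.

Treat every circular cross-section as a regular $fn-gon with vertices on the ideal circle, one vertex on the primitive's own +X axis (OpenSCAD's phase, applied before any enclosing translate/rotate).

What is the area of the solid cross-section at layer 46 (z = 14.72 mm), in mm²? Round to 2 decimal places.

At z = 14.72 mm: the r=2.5 cylinder contributes a regular 16-gon of circumradius 2.5 (area = (16/2)·2.500²·sin(360°/16) = 19.13 mm²); the cube at (1, 3) is absent (z outside [9, 13]); the 5.5×30 cube at (7, 6.5) contributes its full rectangle (area 165.00 mm²); Subtracting the remaining from the first: starting from the r=2.5 cylinder (19.13 mm²), the 5.5×30 cube at (7, 6.5) misses the remaining region (no effect) — area = 19.13 mm²; the cube at (3.5, -3) is not intersected at this z (z outside [16, 36]); Subtracting the remaining from the first: none of the subtracted shapes is present at this height, so the result so far is unchanged — area = 19.13 mm². Overall, the cross-section is a single solid region. Net area = 19.13 mm².

19.13 mm²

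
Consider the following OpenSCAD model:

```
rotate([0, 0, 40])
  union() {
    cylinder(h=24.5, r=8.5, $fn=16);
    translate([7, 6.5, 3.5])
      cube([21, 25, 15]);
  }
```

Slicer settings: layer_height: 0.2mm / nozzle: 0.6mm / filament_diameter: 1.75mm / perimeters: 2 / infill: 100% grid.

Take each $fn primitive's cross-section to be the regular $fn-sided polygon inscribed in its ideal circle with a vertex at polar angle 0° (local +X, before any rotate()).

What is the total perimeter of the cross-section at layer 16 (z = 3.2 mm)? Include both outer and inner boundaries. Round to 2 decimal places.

At z = 3.2 mm: the r=8.5 cylinder contributes a regular 16-gon of circumradius 8.5 (perimeter = 2·16·8.500·sin(180°/16) = 53.06 mm); the cube at (7, 6.5) is absent (z outside [3.5, 18.5]); Merging all regions: only the r=8.5 cylinder is present, so the union is just that shape — boundary = 53.06 mm; (whole slice rotated 40° about Z — lengths, areas and connectivity unchanged). Overall, the cross-section is a single solid region. Total boundary length (outer) = 53.06 mm.

53.06 mm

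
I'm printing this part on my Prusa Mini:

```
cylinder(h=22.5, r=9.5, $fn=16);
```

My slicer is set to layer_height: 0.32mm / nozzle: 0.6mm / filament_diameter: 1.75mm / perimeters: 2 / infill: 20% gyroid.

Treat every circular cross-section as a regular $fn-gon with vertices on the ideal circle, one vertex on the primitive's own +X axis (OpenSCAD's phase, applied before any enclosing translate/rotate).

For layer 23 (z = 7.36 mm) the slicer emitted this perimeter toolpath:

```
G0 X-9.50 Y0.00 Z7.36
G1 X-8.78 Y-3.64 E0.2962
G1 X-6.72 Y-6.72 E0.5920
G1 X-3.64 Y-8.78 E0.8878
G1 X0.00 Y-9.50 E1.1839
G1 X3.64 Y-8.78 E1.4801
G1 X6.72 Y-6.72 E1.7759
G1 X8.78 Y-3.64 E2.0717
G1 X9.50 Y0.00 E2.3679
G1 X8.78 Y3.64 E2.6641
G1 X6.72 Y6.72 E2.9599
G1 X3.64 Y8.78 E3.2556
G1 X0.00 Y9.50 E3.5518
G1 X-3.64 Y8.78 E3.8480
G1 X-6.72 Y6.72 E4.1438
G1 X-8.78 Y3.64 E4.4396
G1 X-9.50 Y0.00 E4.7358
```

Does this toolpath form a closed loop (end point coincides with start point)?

yes

Start point (G0): (-9.50, 0.00). End point (last G1): the path returns to the start — closed.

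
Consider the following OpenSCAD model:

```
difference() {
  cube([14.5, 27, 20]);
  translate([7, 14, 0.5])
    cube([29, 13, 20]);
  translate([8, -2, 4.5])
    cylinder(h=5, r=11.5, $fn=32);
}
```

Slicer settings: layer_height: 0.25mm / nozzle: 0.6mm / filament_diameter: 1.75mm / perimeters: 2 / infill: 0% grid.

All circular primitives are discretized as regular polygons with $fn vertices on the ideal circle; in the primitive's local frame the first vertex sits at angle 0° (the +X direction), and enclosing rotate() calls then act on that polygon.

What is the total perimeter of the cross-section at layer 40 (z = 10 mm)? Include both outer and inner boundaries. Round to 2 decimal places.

83.00 mm

At z = 10 mm: the 14.5×27 cube contributes its full rectangle (perimeter 83.00 mm); the cube at (7, 14) is present — its section is the full 29×13 rectangle (perimeter 84.00 mm); the cylinder at (8, -2) is not intersected at this z (z outside [4.5, 9.5]); Subtracting the remaining from the first: starting from the 14.5×27 cube, the 29×13 cube at (7, 14) partially overlaps it — only the 97.50 mm² overlap (of its 377.00 mm²) is removed, clipping the outline — boundary = 83.00 mm. Overall, the cross-section is a single solid region. Total boundary length (outer) = 83.00 mm.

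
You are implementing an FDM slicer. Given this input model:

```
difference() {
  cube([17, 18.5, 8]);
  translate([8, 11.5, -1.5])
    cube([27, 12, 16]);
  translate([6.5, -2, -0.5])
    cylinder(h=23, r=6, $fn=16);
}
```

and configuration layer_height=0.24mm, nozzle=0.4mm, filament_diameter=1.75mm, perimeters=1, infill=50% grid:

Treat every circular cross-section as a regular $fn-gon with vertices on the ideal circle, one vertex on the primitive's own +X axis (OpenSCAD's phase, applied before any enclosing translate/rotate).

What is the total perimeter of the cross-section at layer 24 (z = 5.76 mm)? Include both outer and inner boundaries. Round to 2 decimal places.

At z = 5.76 mm: the cube is present — its section is the full 17×18.5 rectangle (perimeter 71.00 mm); the cube at (8, 11.5) is present — its section is the full 27×12 rectangle (perimeter 78.00 mm); the r=6 cylinder at (6.5, -2) contributes a regular 16-gon of circumradius 6 (perimeter = 2·16·6.000·sin(180°/16) = 37.46 mm); After the difference (first − rest): starting from the 17×18.5 cube, the 27×12 cube at (8, 11.5) partially overlaps it — only the 63.00 mm² overlap (of its 324.00 mm²) is removed, clipping the outline; the r=6 cylinder at (6.5, -2) partially overlaps it — only the 31.90 mm² overlap (of its 110.21 mm²) is removed, clipping the outline — boundary = 74.45 mm. Overall, the cross-section is a single solid region. Total boundary length (outer) = 74.45 mm.

74.45 mm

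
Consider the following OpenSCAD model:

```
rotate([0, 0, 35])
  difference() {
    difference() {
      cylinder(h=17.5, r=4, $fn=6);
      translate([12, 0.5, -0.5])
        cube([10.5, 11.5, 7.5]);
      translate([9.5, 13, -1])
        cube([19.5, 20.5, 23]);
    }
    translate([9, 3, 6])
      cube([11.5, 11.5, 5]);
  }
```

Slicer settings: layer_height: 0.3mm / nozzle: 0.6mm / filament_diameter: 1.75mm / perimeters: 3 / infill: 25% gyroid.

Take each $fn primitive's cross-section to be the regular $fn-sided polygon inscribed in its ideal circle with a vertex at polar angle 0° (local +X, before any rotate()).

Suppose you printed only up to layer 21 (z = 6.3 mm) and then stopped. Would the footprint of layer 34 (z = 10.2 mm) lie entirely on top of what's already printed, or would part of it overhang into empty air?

entirely on top

Compare the two slices. At z = 6.3: the r=4 cylinder contributes a regular 6-gon of circumradius 4 (area = (6/2)·4.000²·sin(360°/6) = 41.57 mm²); the cube at (12, 0.5) (footprint 10.5×11.5) is included at this height (area 120.75 mm²); the cube at (9.5, 13) (footprint 19.5×20.5) is included at this height (area 399.75 mm²); After the difference (first − rest): starting from the r=4 cylinder (41.57 mm²), the 10.5×11.5 cube at (12, 0.5) misses the remaining region (no effect); the 19.5×20.5 cube at (9.5, 13) misses the remaining region (no effect) — area = 41.57 mm²; the cube at (9, 3) is present — its section is the full 11.5×11.5 rectangle (area 132.25 mm²); Subtracting the remaining from the first: starting from that combined region (41.57 mm²), the 11.5×11.5 cube at (9, 3) misses the remaining region (no effect) — area = 41.57 mm²; (whole slice rotated 35° about Z — lengths, areas and connectivity unchanged). At z = 10.2: the r=4 cylinder contributes a regular 6-gon of circumradius 4 (area = (6/2)·4.000²·sin(360°/6) = 41.57 mm²); the cube at (12, 0.5) does not reach this height (z outside [-0.5, 7]); the cube at (9.5, 13) is present — its section is the full 19.5×20.5 rectangle (area 399.75 mm²); After the difference (first − rest): starting from the r=4 cylinder (41.57 mm²), the 19.5×20.5 cube at (9.5, 13) misses the remaining region (no effect) — area = 41.57 mm²; the cube at (9, 3) is present — its section is the full 11.5×11.5 rectangle (area 132.25 mm²); Subtracting the remaining from the first: starting from the result so far (41.57 mm²), the 11.5×11.5 cube at (9, 3) misses the remaining region (no effect) — area = 41.57 mm²; (whole slice rotated 35° about Z — lengths, areas and connectivity unchanged). Checking containment: the cross-section at z = 10.2 is a subset of the cross-section at z = 6.3.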